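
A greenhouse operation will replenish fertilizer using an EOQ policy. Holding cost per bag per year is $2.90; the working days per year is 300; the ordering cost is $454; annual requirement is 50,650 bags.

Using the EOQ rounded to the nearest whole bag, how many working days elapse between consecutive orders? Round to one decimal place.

Optimal lot size Q* = (2 × 50,650 × $454 / $2.9)^½ ≈ 3,982.30 → Q = 3,982 bags
T = Q/D × 300 days = 3,982/50,650 × 300 = 23.585 days

23.6 days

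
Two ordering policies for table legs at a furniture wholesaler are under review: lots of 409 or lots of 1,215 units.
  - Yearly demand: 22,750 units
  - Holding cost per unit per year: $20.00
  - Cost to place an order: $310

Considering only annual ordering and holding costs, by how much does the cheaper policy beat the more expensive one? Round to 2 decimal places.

For each Q, cost = (D/Q)·S + (Q/2)·H.
TC(409) = (22,750/409)×310 + (409/2)×20 = $21,333.28
TC(1,215) = (22,750/1,215)×310 + (1,215/2)×20 = $17,954.53
Lots of 1,215 are cheaper by $3,378.75.

$3,378.75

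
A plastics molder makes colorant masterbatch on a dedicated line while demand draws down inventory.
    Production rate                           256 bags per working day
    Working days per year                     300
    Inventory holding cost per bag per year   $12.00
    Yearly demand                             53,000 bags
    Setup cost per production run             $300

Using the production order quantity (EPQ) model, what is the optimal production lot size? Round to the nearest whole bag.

2,924 bags

d = 53,000/300 = 176.6667 bags/day;  effective holding cost H(1 − d/p) = 12·(1 − 176.6667/256) = 3.71875
Q* = √(2DS / H_eff) = √(2·53,000·300 / 3.71875) ≈ 2,924.25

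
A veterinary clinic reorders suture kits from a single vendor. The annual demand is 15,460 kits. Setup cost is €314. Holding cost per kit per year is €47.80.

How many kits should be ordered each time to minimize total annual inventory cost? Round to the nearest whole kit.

451 kits

Optimal lot size Q* = (2 × 15,460 × €314 / €47.8)^½ ≈ 450.68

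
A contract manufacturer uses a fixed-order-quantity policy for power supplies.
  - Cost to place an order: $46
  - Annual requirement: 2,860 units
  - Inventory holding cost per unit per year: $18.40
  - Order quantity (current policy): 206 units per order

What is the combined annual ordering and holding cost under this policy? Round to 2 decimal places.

$2,533.84

Ordering: D/Q × S = 2,860/206 × $46 = $638.64
Holding:  Q/2 × H = 206/2 × $18.4 = $1,895.20
Total = $638.64 + $1,895.20 = $2,533.84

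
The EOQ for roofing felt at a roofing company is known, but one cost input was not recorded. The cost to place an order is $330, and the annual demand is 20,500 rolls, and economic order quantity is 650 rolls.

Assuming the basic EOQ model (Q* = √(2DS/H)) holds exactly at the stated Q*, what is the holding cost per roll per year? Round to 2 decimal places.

$32.02

EOQ relation: Q² = 2DS/H, so rearrange for the unknown.
H = 2DS / Q² = 2 × 20,500 × 330 / 650² = 32.0237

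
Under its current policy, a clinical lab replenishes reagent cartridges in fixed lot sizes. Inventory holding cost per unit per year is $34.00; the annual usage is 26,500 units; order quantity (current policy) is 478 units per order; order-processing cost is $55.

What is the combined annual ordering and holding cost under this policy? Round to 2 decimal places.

Ordering: D/Q × S = 26,500/478 × $55 = $3,049.16
Holding:  Q/2 × H = 478/2 × $34 = $8,126.00
Total = $3,049.16 + $8,126.00 = $11,175.16

$11,175.16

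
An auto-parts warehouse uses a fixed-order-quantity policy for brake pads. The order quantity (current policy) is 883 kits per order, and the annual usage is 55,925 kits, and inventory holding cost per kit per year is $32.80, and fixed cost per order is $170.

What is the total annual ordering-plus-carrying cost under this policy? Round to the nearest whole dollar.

Orders/yr = 55,925/883 = 63.335; ordering cost = 63.335 × $170 = $10,766.99
Average inventory = 883/2 = 441.5; holding cost = 441.5 × $32.8 = $14,481.20
Total = $10,766.99 + $14,481.20 = $25,248.19

$25,248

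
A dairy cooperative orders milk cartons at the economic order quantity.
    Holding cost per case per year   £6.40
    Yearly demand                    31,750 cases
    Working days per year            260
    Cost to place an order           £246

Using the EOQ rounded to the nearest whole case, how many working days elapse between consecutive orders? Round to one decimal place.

12.8 days

Q* = √(2·D·S / H) = √(2·31,750·246 / 6.4) = √2,440,781.2 ≈ 1,562.30 → Q = 1,562 cases
Days between orders = 260 / (D/Q) = 260 / 20.327 ≈ 12.791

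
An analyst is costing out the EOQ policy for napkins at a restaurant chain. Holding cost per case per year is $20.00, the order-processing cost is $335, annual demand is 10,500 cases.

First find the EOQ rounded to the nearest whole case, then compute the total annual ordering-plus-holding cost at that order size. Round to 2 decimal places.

$11,861.70

Optimal lot size Q* = (2 × 10,500 × $335 / $20)^½ ≈ 593.09 → Q = 593 cases
Orders/yr = 10,500/593 = 17.707; ordering cost = 17.707 × $335 = $5,931.70
Average inventory = 593/2 = 296.5; holding cost = 296.5 × $20 = $5,930.00
Total = $5,931.70 + $5,930.00 = $11,861.70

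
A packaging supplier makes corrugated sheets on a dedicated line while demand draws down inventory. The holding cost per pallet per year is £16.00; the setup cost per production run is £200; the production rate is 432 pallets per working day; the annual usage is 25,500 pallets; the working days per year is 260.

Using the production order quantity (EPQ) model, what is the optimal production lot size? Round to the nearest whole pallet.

908 pallets

d = 25,500/260 = 98.0769 pallets/day;  effective holding cost H(1 − d/p) = 16·(1 − 98.0769/432) = 12.36752
Q* = √(2DS / H_eff) = √(2·25,500·200 / 12.36752) ≈ 908.15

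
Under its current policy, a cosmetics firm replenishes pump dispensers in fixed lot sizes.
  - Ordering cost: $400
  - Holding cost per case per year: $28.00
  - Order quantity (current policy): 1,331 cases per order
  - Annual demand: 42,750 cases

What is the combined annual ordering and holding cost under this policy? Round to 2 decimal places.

$31,481.48

Annual ordering cost = (D/Q)·S = (42,750/1,331) × 400 = $12,847.48
Annual holding cost  = (Q/2)·H = (1,331/2) × 28 = $18,634.00
Total = $12,847.48 + $18,634.00 = $31,481.48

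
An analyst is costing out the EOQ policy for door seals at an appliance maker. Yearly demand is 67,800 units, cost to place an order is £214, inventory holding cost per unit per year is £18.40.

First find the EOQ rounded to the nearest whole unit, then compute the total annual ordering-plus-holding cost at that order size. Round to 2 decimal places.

Optimal lot size Q* = (2 × 67,800 × £214 / £18.4)^½ ≈ 1,255.82 → Q = 1,256 units
Ordering: D/Q × S = 67,800/1,256 × £214 = £11,551.91
Holding:  Q/2 × H = 1,256/2 × £18.4 = £11,555.20
Total = £11,551.91 + £11,555.20 = £23,107.11

£23,107.11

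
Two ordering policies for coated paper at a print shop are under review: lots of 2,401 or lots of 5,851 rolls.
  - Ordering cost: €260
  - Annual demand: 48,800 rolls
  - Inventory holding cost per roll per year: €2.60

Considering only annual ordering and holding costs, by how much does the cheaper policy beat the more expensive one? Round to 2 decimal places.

€1,369.05

Annual cost at Q: ordering D·S/Q plus holding Q·H/2.
TC(2,401) = (48,800/2,401)×260 + (2,401/2)×2.6 = €8,405.76
TC(5,851) = (48,800/5,851)×260 + (5,851/2)×2.6 = €9,774.82
Lots of 2,401 are cheaper by €1,369.05.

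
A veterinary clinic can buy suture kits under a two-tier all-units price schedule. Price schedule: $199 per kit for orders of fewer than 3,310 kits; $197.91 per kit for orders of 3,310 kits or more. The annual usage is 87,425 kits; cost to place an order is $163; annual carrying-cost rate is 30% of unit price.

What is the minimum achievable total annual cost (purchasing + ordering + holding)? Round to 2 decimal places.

H₁ = 30%×$199 = $59.7000;  H₂ = 30%×$197.91 = $59.3730
EOQ₁ = √(2×87,425×163/59.7000) = 690.94  (< 3,310, feasible at tier 1)
EOQ₂ = √(2×87,425×163/59.3730) = 692.84  (< 3,310 → use Q = 3,310 at tier-2 price)
TC(tier 1 (EOQ₁), Q≈690.9) = $17,438,824.03
TC(tier 2, Q≈3,310.0) = $17,404,849.28
Minimum at tier 2: $17,404,849.28

$17,404,849.28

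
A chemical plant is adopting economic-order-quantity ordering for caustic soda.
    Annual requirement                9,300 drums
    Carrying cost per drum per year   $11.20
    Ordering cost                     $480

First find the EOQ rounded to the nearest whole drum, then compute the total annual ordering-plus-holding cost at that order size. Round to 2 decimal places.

$9,999.68

Q* = √(2·D·S / H) = √(2·9,300·480 / 11.2) = √797,142.9 ≈ 892.83 → Q = 893 drums
Orders/yr = 9,300/893 = 10.414; ordering cost = 10.414 × $480 = $4,998.88
Average inventory = 893/2 = 446.5; holding cost = 446.5 × $11.2 = $5,000.80
Total = $4,998.88 + $5,000.80 = $9,999.68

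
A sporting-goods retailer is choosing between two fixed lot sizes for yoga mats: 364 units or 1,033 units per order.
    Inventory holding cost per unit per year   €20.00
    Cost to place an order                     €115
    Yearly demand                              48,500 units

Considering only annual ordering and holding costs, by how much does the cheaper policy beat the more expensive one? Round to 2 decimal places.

€3,233.48

For each Q, cost = (D/Q)·S + (Q/2)·H.
TC(364) = (48,500/364)×115 + (364/2)×20 = €18,962.80
TC(1,033) = (48,500/1,033)×115 + (1,033/2)×20 = €15,729.32
Lots of 1,033 are cheaper by €3,233.48.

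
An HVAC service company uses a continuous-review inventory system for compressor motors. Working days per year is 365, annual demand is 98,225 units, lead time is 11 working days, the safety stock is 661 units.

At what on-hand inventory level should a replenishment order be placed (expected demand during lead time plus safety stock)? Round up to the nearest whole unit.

3,622 units

Daily demand d = 98,225 / 365 = 269.110 units/day
Demand during lead time = 269.110 × 11 = 2,960.21
Reorder point = 2,960.21 + 661 = 3,621.21 → round up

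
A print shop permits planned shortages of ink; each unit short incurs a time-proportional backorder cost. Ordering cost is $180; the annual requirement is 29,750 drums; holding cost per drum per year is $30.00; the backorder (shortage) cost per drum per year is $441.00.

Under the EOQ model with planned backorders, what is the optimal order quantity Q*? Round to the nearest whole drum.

Q* = √(2DS/H) · √((H + b)/b)
   = √(2 × 29,750 × 180 / 30) · √((30 + 441) / 441)
   = 597.495 × 1.0335 ≈ 617.48

617 drums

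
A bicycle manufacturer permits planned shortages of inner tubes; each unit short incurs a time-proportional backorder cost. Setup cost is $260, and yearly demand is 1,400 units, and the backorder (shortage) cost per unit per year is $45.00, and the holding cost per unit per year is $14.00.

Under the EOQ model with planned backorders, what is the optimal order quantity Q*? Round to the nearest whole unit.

Basic EOQ = √(2·1,400·260/14) = 228.035
Backorder adjustment √((H+b)/b) = √((14+45)/45) = 1.1450
Q* = 228.035 × 1.1450 ≈ 261.11

261 units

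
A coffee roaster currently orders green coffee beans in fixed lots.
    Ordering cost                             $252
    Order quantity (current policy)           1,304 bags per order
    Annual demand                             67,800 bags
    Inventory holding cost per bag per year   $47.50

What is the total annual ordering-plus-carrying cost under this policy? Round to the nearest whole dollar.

$44,072

Ordering: D/Q × S = 67,800/1,304 × $252 = $13,102.45
Holding:  Q/2 × H = 1,304/2 × $47.5 = $30,970.00
Total = $13,102.45 + $30,970.00 = $44,072.45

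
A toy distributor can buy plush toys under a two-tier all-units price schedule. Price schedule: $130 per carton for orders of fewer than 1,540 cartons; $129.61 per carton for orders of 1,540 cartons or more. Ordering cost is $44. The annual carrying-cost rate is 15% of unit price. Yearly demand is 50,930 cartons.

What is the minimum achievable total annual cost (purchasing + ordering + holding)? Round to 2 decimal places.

H₁ = 15%×$130 = $19.5000;  H₂ = 15%×$129.61 = $19.4415
EOQ₁ = √(2×50,930×44/19.5000) = 479.41  (< 1,540, feasible at tier 1)
EOQ₂ = √(2×50,930×44/19.4415) = 480.13  (< 1,540 → use Q = 1,540 at tier-2 price)
TC(tier 1 (EOQ₁), Q≈479.4) = $6,630,248.58
TC(tier 2, Q≈1,540.0) = $6,617,462.40
Minimum at tier 2: $6,617,462.40

$6,617,462.40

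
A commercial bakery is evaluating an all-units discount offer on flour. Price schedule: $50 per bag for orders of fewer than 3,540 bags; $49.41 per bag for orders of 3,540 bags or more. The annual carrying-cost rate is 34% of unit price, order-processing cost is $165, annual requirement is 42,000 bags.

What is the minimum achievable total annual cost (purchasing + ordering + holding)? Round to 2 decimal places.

H₁ = 34%×$50 = $17.0000;  H₂ = 34%×$49.41 = $16.7994
EOQ₁ = √(2×42,000×165/17.0000) = 902.94  (< 3,540, feasible at tier 1)
EOQ₂ = √(2×42,000×165/16.7994) = 908.31  (< 3,540 → use Q = 3,540 at tier-2 price)
TC(tier 1 (EOQ₁), Q≈902.9) = $2,115,349.92
TC(tier 2, Q≈3,540.0) = $2,106,912.57
Minimum at tier 2: $2,106,912.57

$2,106,912.57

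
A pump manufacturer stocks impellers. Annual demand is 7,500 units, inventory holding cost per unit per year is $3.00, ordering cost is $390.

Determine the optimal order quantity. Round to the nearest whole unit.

1,396 units

2DS/H = 2·7,500·390/3 = 1,950,000.00
EOQ = √1,950,000.00 ≈ 1,396.42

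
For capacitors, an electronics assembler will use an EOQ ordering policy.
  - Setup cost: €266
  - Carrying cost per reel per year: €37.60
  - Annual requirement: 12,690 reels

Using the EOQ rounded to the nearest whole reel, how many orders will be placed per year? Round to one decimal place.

29.9 orders per year

Optimal lot size Q* = (2 × 12,690 × €266 / €37.6)^½ ≈ 423.73 → Q = 424
Orders per year = D/Q = 12,690 / 424 = 29.929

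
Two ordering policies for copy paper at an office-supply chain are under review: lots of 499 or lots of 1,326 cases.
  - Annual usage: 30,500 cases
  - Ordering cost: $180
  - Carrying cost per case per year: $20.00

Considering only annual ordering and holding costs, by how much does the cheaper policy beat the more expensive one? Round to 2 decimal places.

TC(Q) = (D/Q)S + (Q/2)H
TC(499) = (30,500/499)×180 + (499/2)×20 = $15,992.00
TC(1,326) = (30,500/1,326)×180 + (1,326/2)×20 = $17,400.27
Lots of 499 are cheaper by $1,408.27.

$1,408.27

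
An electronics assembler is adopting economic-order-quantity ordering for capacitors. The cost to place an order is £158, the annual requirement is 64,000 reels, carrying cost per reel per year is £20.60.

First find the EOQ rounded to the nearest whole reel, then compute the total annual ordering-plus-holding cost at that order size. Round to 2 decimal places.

£20,411.13

EOQ = √(2DS/H) = √(2 × 64,000 × 158 / 20.6)
    = √(981,747.57) ≈ 990.83 → Q = 991 reels
Orders/yr = 64,000/991 = 64.581; ordering cost = 64.581 × £158 = £10,203.83
Average inventory = 991/2 = 495.5; holding cost = 495.5 × £20.6 = £10,207.30
Total = £10,203.83 + £10,207.30 = £20,411.13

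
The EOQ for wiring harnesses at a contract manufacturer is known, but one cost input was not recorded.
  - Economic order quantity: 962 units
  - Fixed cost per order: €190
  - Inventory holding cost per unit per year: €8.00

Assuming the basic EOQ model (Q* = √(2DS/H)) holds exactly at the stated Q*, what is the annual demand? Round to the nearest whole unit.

From Q* = √(2DS/H) ⇒ Q*² = 2DS/H.
D = Q²H / (2S) = 962² × 8 / (2 × 190) = 19,483.03

19,483 units per year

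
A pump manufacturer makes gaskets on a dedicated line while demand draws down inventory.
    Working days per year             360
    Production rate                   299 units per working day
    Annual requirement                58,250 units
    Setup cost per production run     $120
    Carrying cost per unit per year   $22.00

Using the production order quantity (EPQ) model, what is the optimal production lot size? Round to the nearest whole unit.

1,177 units

Daily demand d = 58,250/360 = 161.806; p = 299; 1 − d/p = 0.45884
EPQ = √(2DS / (H(1 − d/p)))
    = √(2 × 58,250 × 120 / (22 × 0.45884)) ≈ 1,176.82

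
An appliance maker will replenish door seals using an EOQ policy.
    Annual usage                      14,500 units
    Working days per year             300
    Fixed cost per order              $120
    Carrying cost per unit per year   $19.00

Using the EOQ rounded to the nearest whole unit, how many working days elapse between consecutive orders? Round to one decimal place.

8.9 days

Optimal lot size Q* = (2 × 14,500 × $120 / $19)^½ ≈ 427.97 → Q = 428 units
T = Q/D × 300 days = 428/14,500 × 300 = 8.855 days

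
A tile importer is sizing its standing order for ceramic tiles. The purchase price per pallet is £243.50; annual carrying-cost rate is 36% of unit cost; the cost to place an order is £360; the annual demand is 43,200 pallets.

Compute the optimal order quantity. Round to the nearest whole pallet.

596 pallets

H = i·C = 0.36 × £243.5 = £87.6600 per pallet-year
Q* = √(2·D·S / H) = √(2·43,200·360 / 87.66) = √354,825.5 ≈ 595.67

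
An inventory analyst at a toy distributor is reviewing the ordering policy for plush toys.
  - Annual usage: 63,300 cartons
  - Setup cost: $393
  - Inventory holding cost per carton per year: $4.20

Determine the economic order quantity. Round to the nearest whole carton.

3,442 cartons

Q* = √(2·D·S / H) = √(2·63,300·393 / 4.2) = √11,846,142.9 ≈ 3,441.82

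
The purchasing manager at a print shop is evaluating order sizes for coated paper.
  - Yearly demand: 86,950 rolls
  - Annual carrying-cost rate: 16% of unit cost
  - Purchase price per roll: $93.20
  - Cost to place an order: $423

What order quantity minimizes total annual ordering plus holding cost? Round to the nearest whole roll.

Carrying cost H = $93.2 × 16% = $14.9120/roll/yr
Optimal lot size Q* = (2 × 86,950 × $423 / $14.912)^½ ≈ 2,221.02

2,221 rolls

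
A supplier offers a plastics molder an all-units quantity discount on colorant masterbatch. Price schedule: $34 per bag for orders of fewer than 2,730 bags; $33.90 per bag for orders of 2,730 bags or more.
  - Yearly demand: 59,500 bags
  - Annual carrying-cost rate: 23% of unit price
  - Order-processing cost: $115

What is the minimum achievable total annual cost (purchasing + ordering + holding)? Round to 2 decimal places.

H₁ = 23%×$34 = $7.8200;  H₂ = 23%×$33.90 = $7.7970
EOQ₁ = √(2×59,500×115/7.8200) = 1,322.88  (< 2,730, feasible at tier 1)
EOQ₂ = √(2×59,500×115/7.7970) = 1,324.83  (< 2,730 → use Q = 2,730 at tier-2 price)
TC(tier 1 (EOQ₁), Q≈1,322.9) = $2,033,344.89
TC(tier 2, Q≈2,730.0) = $2,030,199.32
Minimum at tier 2: $2,030,199.32

$2,030,199.32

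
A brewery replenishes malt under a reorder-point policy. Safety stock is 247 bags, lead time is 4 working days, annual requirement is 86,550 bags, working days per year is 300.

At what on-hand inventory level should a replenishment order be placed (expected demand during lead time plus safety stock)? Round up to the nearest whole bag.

Daily demand d = 86,550 / 300 = 288.500 bags/day
Demand during lead time = 288.500 × 4 = 1,154.00
Reorder point = 1,154.00 + 247 = 1,401.00 → round up

1,401 bags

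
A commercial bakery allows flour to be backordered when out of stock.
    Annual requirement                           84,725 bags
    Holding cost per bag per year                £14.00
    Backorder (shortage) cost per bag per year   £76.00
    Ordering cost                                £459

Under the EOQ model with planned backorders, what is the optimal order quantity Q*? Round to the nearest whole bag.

2,565 bags

Basic EOQ = √(2·84,725·459/14) = 2,357.019
Backorder adjustment √((H+b)/b) = √((14+76)/76) = 1.0882
Q* = 2,357.019 × 1.0882 ≈ 2,564.94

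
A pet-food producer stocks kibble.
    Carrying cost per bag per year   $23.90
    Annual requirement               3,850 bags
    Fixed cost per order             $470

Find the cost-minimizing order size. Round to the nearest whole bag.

389 bags

2DS/H = 2·3,850·470/23.9 = 151,422.59
EOQ = √151,422.59 ≈ 389.13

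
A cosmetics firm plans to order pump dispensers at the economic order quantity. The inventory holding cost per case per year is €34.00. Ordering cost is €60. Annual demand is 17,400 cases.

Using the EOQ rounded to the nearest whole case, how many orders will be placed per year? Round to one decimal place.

Q* = √(2·D·S / H) = √(2·17,400·60 / 34) = √61,411.8 ≈ 247.81 → Q = 248
Orders per year = D/Q = 17,400 / 248 = 70.161

70.2 orders per year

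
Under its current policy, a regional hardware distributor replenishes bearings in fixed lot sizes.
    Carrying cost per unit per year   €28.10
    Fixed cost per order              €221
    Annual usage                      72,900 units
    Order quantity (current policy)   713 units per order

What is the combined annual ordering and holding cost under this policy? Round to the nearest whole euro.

€32,614

Orders/yr = 72,900/713 = 102.244; ordering cost = 102.244 × €221 = €22,595.93
Average inventory = 713/2 = 356.5; holding cost = 356.5 × €28.1 = €10,017.65
Total = €22,595.93 + €10,017.65 = €32,613.58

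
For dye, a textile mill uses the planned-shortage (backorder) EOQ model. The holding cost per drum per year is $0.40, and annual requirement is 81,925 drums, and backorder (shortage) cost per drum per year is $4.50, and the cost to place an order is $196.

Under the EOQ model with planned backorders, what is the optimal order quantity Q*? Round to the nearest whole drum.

9,350 drums

Basic EOQ = √(2·81,925·196/0.4) = 8,960.273
Backorder adjustment √((H+b)/b) = √((0.4+4.5)/4.5) = 1.0435
Q* = 8,960.273 × 1.0435 ≈ 9,350.03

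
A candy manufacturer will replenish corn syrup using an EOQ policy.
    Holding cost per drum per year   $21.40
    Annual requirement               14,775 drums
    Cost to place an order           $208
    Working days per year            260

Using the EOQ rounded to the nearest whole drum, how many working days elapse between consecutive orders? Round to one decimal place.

Q* = √(2·D·S / H) = √(2·14,775·208 / 21.4) = √287,215.0 ≈ 535.92 → Q = 536 drums
Cycle time = (working days × Q)/D = (260 × 536) / 14,775 = 9.432 days

9.4 days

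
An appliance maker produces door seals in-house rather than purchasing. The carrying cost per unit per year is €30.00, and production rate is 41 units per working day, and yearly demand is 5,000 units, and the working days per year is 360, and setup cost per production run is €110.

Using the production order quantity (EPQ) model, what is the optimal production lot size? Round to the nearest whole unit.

Daily demand d = 5,000/360 = 13.889; p = 41; 1 − d/p = 0.66125
EPQ = √(2DS / (H(1 − d/p)))
    = √(2 × 5,000 × 110 / (30 × 0.66125)) ≈ 235.48

235 units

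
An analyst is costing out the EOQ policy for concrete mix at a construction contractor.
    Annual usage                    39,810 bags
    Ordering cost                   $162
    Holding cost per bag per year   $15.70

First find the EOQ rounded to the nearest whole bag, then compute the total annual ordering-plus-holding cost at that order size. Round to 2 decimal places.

Optimal lot size Q* = (2 × 39,810 × $162 / $15.7)^½ ≈ 906.40 → Q = 906 bags
Annual ordering cost = (D/Q)·S = (39,810/906) × 162 = $7,118.34
Annual holding cost  = (Q/2)·H = (906/2) × 15.7 = $7,112.10
Total = $7,118.34 + $7,112.10 = $14,230.44

$14,230.44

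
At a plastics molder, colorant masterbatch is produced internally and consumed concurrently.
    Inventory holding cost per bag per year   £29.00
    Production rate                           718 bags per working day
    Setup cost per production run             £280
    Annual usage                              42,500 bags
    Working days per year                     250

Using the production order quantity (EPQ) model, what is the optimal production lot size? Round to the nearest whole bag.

1,037 bags

Daily demand d = 42,500/250 = 170.000; p = 718; 1 − d/p = 0.76323
EPQ = √(2DS / (H(1 − d/p)))
    = √(2 × 42,500 × 280 / (29 × 0.76323)) ≈ 1,036.96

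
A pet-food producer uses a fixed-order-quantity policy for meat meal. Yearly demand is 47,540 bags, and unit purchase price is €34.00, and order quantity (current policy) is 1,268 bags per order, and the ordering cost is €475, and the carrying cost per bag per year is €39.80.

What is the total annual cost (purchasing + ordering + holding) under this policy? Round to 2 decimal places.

€1,659,401.95

Orders/yr = 47,540/1,268 = 37.492; ordering cost = 37.492 × €475 = €17,808.75
Average inventory = 1,268/2 = 634; holding cost = 634 × €39.8 = €25,233.20
Purchase cost = D·C = 47,540 × 34 = €1,616,360.00
Total = €17,808.75 + €25,233.20 + €1,616,360.00 = €1,659,401.95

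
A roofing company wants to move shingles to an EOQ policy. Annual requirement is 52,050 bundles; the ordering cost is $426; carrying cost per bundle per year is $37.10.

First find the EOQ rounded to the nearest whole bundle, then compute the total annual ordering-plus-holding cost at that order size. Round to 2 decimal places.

$40,561.79

2DS/H = 2·52,050·426/37.1 = 1,195,326.15
EOQ = √1,195,326.15 ≈ 1,093.31 → Q = 1,093 bundles
Annual ordering cost = (D/Q)·S = (52,050/1,093) × 426 = $20,286.64
Annual holding cost  = (Q/2)·H = (1,093/2) × 37.1 = $20,275.15
Total = $20,286.64 + $20,275.15 = $40,561.79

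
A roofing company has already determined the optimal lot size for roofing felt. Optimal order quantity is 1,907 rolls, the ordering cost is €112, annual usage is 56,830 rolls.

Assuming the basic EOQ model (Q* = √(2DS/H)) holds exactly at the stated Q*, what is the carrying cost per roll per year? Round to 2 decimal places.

From Q* = √(2DS/H) ⇒ Q*² = 2DS/H.
H = 2DS / Q² = 2 × 56,830 × 112 / 1,907² = 3.5005

€3.50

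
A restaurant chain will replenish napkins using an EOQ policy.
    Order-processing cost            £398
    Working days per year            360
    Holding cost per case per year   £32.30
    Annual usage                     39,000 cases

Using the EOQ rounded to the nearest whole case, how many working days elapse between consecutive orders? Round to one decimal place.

9.0 days

Optimal lot size Q* = (2 × 39,000 × £398 / £32.3)^½ ≈ 980.36 → Q = 980 cases
T = Q/D × 360 days = 980/39,000 × 360 = 9.046 days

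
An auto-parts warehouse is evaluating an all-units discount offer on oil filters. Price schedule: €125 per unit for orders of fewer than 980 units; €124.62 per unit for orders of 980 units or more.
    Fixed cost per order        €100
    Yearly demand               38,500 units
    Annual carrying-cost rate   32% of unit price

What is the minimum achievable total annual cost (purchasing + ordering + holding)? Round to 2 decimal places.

H₁ = 32%×€125 = €40.0000;  H₂ = 32%×€124.62 = €39.8784
EOQ₁ = √(2×38,500×100/40.0000) = 438.75  (< 980, feasible at tier 1)
EOQ₂ = √(2×38,500×100/39.8784) = 439.42  (< 980 → use Q = 980 at tier-2 price)
TC(tier 1 (EOQ₁), Q≈438.7) = €4,830,049.93
TC(tier 2, Q≈980.0) = €4,821,338.99
Minimum at tier 2: €4,821,338.99

€4,821,338.99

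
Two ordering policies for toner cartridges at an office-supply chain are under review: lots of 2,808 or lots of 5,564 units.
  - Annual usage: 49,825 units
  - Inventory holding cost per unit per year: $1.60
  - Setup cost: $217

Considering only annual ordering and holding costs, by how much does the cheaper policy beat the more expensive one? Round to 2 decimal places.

$297.57

For each Q, cost = (D/Q)·S + (Q/2)·H.
TC(2,808) = (49,825/2,808)×217 + (2,808/2)×1.6 = $6,096.84
TC(5,564) = (49,825/5,564)×217 + (5,564/2)×1.6 = $6,394.41
|ΔTC| = |$6,096.84 − $6,394.41| = $297.57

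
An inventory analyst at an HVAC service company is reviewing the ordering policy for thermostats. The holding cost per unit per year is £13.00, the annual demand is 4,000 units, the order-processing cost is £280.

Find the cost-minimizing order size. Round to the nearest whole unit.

Q* = √(2·D·S / H) = √(2·4,000·280 / 13) = √172,307.7 ≈ 415.10

415 units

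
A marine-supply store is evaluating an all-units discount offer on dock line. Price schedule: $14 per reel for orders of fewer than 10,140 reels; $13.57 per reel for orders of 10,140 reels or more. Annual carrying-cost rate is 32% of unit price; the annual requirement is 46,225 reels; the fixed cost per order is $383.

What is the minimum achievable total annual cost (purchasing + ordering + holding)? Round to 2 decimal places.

$651,035.19

H₁ = 32%×$14 = $4.4800;  H₂ = 32%×$13.57 = $4.3424
EOQ₁ = √(2×46,225×383/4.4800) = 2,811.34  (< 10,140, feasible at tier 1)
EOQ₂ = √(2×46,225×383/4.3424) = 2,855.54  (< 10,140 → use Q = 10,140 at tier-2 price)
TC(tier 1 (EOQ₁), Q≈2,811.3) = $659,744.82
TC(tier 2, Q≈10,140.0) = $651,035.19
Minimum at tier 2: $651,035.19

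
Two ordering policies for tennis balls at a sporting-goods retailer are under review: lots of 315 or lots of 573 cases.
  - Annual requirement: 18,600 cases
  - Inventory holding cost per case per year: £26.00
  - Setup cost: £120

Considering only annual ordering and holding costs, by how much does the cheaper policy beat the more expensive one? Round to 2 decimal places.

For each Q, cost = (D/Q)·S + (Q/2)·H.
TC(315) = (18,600/315)×120 + (315/2)×26 = £11,180.71
TC(573) = (18,600/573)×120 + (573/2)×26 = £11,344.29
Cheaper: Q = 315.  Difference = £163.57

£163.57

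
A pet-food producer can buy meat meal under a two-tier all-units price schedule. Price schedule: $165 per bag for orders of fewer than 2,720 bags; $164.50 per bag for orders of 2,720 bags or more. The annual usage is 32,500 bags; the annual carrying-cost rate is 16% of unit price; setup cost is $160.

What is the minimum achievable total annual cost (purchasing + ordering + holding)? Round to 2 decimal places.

$5,379,069.85

H₁ = 16%×$165 = $26.4000;  H₂ = 16%×$164.50 = $26.3200
EOQ₁ = √(2×32,500×160/26.4000) = 627.65  (< 2,720, feasible at tier 1)
EOQ₂ = √(2×32,500×160/26.3200) = 628.60  (< 2,720 → use Q = 2,720 at tier-2 price)
TC(tier 1 (EOQ₁), Q≈627.6) = $5,379,069.85
TC(tier 2, Q≈2,720.0) = $5,383,956.96
Minimum at tier 1 (EOQ₁): $5,379,069.85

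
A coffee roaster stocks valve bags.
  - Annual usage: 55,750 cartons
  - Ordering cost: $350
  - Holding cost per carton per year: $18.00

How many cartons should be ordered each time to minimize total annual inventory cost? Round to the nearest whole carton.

Q* = √(2·D·S / H) = √(2·55,750·350 / 18) = √2,168,055.6 ≈ 1,472.43

1,472 cartons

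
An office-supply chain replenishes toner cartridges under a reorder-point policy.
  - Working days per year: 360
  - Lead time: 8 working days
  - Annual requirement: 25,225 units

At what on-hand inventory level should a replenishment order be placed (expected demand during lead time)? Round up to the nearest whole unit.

Daily demand d = 25,225 / 360 = 70.069 units/day
Demand during lead time = 70.069 × 8 = 560.56
Reorder point = 560.56 → round up

561 units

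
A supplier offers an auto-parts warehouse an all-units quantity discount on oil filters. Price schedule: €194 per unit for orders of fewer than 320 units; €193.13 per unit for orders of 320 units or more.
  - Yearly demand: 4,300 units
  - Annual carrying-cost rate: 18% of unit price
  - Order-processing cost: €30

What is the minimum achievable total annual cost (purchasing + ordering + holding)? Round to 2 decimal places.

H₁ = 18%×€194 = €34.9200;  H₂ = 18%×€193.13 = €34.7634
EOQ₁ = √(2×4,300×30/34.9200) = 85.96  (< 320, feasible at tier 1)
EOQ₂ = √(2×4,300×30/34.7634) = 86.15  (< 320 → use Q = 320 at tier-2 price)
TC(tier 1 (EOQ₁), Q≈86.0) = €837,201.56
TC(tier 2, Q≈320.0) = €836,424.27
Minimum at tier 2: €836,424.27

€836,424.27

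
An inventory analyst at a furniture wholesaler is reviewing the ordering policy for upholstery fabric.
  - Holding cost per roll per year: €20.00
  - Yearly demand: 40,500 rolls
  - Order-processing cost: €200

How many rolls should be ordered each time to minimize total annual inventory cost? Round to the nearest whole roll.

Optimal lot size Q* = (2 × 40,500 × €200 / €20)^½ ≈ 900.00

900 rolls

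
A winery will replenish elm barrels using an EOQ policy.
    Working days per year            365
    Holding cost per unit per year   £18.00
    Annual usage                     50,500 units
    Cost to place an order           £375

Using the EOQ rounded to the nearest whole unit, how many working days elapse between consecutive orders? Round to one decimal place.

10.5 days

EOQ = √(2DS/H) = √(2 × 50,500 × 375 / 18)
    = √(2,104,166.67) ≈ 1,450.57 → Q = 1,451 units
Cycle time = (working days × Q)/D = (365 × 1,451) / 50,500 = 10.487 days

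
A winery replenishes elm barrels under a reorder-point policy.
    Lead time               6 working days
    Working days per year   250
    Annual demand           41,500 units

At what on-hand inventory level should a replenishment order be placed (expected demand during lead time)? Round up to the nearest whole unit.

Daily demand d = 41,500 / 250 = 166.000 units/day
Demand during lead time = 166.000 × 6 = 996.00
Reorder point = 996.00 → round up

996 units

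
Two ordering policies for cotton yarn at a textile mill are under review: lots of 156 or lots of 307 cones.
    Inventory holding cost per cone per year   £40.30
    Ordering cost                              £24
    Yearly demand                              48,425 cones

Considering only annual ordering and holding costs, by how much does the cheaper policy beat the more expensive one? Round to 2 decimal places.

For each Q, cost = (D/Q)·S + (Q/2)·H.
TC(156) = (48,425/156)×24 + (156/2)×40.3 = £10,593.40
TC(307) = (48,425/307)×24 + (307/2)×40.3 = £9,971.72
Lots of 307 are cheaper by £621.68.

£621.68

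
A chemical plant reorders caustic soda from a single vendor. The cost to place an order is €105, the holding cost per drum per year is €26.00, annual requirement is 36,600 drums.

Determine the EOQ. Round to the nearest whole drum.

Q* = √(2·D·S / H) = √(2·36,600·105 / 26) = √295,615.4 ≈ 543.71

544 drums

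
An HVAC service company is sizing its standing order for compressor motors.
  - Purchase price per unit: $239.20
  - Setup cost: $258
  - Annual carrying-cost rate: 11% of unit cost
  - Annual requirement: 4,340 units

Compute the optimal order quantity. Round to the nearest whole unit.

292 units

Carrying cost H = $239.2 × 11% = $26.3120/unit/yr
EOQ = √(2DS/H) = √(2 × 4,340 × 258 / 26.312)
    = √(85,110.98) ≈ 291.74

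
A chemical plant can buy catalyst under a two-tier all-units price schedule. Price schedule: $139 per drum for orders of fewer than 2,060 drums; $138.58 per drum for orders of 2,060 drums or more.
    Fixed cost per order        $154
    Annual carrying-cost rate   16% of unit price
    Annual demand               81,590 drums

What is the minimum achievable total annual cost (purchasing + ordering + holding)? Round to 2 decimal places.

$11,335,679.63

H₁ = 16%×$139 = $22.2400;  H₂ = 16%×$138.58 = $22.1728
EOQ₁ = √(2×81,590×154/22.2400) = 1,062.98  (< 2,060, feasible at tier 1)
EOQ₂ = √(2×81,590×154/22.1728) = 1,064.59  (< 2,060 → use Q = 2,060 at tier-2 price)
TC(tier 1 (EOQ₁), Q≈1,063.0) = $11,364,650.75
TC(tier 2, Q≈2,060.0) = $11,335,679.63
Minimum at tier 2: $11,335,679.63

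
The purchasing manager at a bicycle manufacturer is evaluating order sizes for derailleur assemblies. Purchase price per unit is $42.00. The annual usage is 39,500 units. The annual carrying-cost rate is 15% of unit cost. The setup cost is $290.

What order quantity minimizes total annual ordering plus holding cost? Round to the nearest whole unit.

Carrying cost H = $42 × 15% = $6.3000/unit/yr
2DS/H = 2·39,500·290/6.3 = 3,636,507.94
EOQ = √3,636,507.94 ≈ 1,906.96

1,907 units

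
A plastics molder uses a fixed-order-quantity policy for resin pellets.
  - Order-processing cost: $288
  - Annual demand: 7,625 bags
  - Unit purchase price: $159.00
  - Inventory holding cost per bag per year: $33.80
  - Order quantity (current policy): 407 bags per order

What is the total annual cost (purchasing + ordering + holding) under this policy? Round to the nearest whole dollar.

Ordering: D/Q × S = 7,625/407 × $288 = $5,395.58
Holding:  Q/2 × H = 407/2 × $33.8 = $6,878.30
Purchase cost = D·C = 7,625 × 159 = $1,212,375.00
Total = $5,395.58 + $6,878.30 + $1,212,375.00 = $1,224,648.88

$1,224,649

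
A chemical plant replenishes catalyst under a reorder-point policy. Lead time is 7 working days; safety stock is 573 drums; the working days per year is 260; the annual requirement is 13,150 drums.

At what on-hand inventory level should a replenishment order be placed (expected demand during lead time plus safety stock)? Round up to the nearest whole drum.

Daily demand d = 13,150 / 260 = 50.577 drums/day
Demand during lead time = 50.577 × 7 = 354.04
Reorder point = 354.04 + 573 = 927.04 → round up

928 drums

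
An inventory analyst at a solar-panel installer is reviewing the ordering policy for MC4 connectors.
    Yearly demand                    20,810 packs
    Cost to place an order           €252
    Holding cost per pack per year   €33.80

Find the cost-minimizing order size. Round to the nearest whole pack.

557 packs

Q* = √(2·D·S / H) = √(2·20,810·252 / 33.8) = √310,303.0 ≈ 557.05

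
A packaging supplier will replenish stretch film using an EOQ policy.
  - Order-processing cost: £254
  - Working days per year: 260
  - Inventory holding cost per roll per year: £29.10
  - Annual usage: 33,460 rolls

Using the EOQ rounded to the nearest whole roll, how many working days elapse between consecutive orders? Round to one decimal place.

2DS/H = 2·33,460·254/29.1 = 584,112.71
EOQ = √584,112.71 ≈ 764.27 → Q = 764 rolls
Cycle time = (working days × Q)/D = (260 × 764) / 33,460 = 5.937 days

5.9 days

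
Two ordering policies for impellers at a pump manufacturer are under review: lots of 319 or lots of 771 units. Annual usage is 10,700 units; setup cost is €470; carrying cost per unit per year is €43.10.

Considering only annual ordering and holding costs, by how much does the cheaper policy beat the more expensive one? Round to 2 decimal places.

€498.41

For each Q, cost = (D/Q)·S + (Q/2)·H.
TC(319) = (10,700/319)×470 + (319/2)×43.1 = €22,639.34
TC(771) = (10,700/771)×470 + (771/2)×43.1 = €23,137.75
|ΔTC| = |€22,639.34 − €23,137.75| = €498.41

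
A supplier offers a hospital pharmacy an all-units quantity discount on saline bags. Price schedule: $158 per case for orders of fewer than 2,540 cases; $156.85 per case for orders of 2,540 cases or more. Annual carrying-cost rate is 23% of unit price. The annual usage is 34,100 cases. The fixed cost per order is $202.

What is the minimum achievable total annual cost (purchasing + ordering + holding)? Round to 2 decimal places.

$5,397,112.77

H₁ = 23%×$158 = $36.3400;  H₂ = 23%×$156.85 = $36.0755
EOQ₁ = √(2×34,100×202/36.3400) = 615.71  (< 2,540, feasible at tier 1)
EOQ₂ = √(2×34,100×202/36.0755) = 617.96  (< 2,540 → use Q = 2,540 at tier-2 price)
TC(tier 1 (EOQ₁), Q≈615.7) = $5,410,174.86
TC(tier 2, Q≈2,540.0) = $5,397,112.77
Minimum at tier 2: $5,397,112.77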